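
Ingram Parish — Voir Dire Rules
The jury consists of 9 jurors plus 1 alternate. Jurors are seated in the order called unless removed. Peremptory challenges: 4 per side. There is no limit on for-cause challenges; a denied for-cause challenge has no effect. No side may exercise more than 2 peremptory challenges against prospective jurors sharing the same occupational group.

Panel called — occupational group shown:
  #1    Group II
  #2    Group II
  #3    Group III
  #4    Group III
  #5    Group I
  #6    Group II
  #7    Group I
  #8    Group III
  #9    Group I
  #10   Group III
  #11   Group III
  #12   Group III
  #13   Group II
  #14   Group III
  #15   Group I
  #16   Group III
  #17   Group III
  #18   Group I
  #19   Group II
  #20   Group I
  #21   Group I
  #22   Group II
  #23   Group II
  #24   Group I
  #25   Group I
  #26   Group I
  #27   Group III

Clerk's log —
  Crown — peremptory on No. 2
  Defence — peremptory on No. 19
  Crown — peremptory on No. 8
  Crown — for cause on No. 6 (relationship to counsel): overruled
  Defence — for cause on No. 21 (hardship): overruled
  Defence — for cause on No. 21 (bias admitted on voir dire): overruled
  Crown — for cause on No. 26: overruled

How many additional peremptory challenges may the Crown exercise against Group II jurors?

Crown peremptories so far: #2, #8 — 2 of 4 used, 2 left overall.
Against Group II: #2 — 1 used; per-group cap 2 leaves 1.
Binding limit: min(2, 1) = 1.

1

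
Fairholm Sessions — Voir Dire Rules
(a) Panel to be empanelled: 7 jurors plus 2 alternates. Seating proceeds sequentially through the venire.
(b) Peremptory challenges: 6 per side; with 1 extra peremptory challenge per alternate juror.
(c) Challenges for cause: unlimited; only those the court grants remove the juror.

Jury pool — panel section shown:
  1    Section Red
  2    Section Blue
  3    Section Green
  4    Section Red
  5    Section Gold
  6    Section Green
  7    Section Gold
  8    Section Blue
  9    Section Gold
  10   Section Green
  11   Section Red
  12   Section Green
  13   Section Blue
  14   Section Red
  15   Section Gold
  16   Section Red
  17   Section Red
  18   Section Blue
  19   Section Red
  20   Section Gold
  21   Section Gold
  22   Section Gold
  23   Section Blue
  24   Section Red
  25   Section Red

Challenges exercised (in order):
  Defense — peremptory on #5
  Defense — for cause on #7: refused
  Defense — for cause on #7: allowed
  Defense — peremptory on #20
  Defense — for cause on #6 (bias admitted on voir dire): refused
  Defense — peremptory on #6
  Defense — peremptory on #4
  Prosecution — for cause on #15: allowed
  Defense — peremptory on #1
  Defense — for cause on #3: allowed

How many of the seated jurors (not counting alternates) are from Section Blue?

Removed: #1, #3, #4, #5, #6, #7, #15, #20.
Seated jurors 1–7: #2, #8, #9, #10, #11, #12, #13 (alternates #14, #16 not counted).
Of those, in Section Blue: #2, #8, #13 → 3.

3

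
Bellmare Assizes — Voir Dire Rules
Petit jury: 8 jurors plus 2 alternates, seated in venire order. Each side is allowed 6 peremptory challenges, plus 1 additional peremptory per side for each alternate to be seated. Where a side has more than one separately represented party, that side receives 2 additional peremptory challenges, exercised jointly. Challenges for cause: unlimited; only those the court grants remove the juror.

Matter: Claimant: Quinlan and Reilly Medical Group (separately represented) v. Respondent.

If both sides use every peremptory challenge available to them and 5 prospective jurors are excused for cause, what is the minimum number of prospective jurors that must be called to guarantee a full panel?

33

Seats to fill: 8 + 2 alternates = 10.
Peremptories — Claimant: 6 + 1×2 + 2 = 10; Respondent: 6 + 1×2 = 8; total 18.
For-cause removals: 5.
Minimum venire: 10 + 18 + 5 = 33.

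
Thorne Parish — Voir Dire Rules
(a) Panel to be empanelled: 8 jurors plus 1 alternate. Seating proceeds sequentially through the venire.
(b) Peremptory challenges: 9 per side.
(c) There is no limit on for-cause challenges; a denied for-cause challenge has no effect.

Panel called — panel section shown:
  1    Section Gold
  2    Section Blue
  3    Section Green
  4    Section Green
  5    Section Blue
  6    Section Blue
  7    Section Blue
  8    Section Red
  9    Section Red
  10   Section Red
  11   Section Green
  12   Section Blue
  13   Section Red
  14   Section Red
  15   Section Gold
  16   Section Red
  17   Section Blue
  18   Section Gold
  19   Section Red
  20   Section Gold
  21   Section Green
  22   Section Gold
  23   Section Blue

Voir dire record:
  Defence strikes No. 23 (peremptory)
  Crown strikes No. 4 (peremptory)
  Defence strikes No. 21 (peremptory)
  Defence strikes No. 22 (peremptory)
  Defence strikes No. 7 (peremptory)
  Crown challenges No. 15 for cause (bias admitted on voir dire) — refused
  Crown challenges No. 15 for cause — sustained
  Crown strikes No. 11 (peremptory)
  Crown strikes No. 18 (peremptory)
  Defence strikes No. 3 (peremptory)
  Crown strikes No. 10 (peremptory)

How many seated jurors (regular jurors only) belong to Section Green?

Removed: #3, #4, #7, #10, #11, #15, #18, #21, #22, #23.
Seated jurors 1–8: #1, #2, #5, #6, #8, #9, #12, #13 (alternates #14 not counted).
None of those are in Section Green → 0.

0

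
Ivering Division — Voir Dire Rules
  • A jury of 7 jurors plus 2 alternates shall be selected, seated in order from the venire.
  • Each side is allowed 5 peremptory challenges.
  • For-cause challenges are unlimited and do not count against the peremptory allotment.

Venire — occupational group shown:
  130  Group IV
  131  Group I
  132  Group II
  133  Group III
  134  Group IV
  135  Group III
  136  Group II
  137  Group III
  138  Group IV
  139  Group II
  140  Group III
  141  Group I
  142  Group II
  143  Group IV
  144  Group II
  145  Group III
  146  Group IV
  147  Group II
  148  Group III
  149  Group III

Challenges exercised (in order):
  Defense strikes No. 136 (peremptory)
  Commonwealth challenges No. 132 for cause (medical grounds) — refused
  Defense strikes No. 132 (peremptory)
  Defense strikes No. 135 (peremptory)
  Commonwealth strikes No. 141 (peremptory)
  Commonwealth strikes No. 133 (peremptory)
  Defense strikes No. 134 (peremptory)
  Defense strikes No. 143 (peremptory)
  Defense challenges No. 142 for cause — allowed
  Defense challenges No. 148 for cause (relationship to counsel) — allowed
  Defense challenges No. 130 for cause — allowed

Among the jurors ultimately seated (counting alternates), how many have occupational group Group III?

3

Removed: #130, #132, #133, #134, #135, #136, #141, #142, #143, #148.
Seated (9 incl. alternates): #131, #137, #138, #139, #140, #144, #145, #146, #147.
Of those, in Group III: #137, #140, #145 → 3.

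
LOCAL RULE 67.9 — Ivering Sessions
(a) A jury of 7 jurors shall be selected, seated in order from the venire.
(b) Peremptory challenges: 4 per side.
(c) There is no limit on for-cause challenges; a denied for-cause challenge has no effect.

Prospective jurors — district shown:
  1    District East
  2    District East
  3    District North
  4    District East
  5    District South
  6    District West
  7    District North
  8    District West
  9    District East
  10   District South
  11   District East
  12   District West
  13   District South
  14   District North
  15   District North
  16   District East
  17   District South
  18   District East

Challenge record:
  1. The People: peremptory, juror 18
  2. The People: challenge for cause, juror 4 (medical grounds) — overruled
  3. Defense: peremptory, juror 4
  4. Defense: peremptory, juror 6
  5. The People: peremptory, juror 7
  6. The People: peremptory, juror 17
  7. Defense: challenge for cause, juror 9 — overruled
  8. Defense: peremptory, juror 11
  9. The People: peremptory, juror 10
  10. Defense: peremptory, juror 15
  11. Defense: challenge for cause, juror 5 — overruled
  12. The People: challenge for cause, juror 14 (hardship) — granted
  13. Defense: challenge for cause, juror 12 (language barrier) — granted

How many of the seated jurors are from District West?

Removed: #4, #6, #7, #10, #11, #12, #14, #15, #17, #18.
Seated jurors 1–7: #1, #2, #3, #5, #8, #9, #13.
Of those, in District West: #8 → 1.

1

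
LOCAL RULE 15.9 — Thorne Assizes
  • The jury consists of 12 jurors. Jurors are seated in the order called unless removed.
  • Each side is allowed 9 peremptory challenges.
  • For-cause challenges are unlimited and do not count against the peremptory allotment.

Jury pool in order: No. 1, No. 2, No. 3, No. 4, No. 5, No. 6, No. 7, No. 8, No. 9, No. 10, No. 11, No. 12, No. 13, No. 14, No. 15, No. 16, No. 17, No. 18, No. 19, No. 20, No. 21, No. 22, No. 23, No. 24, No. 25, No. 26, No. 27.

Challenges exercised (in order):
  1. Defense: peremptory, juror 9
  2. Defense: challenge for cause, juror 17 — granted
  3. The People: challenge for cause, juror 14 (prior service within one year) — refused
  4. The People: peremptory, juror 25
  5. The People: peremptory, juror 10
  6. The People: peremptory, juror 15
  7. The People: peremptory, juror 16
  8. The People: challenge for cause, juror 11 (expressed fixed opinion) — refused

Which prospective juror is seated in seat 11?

Removed: #9, #10, #15, #16, #17, #25. (#11, #14 stay — for-cause denied.)
Seating in order: seats 1–12 → #1, #2, #3, #4, #5, #6, #7, #8, #11, #12, #13, #14.
So seat 11 is #13.

13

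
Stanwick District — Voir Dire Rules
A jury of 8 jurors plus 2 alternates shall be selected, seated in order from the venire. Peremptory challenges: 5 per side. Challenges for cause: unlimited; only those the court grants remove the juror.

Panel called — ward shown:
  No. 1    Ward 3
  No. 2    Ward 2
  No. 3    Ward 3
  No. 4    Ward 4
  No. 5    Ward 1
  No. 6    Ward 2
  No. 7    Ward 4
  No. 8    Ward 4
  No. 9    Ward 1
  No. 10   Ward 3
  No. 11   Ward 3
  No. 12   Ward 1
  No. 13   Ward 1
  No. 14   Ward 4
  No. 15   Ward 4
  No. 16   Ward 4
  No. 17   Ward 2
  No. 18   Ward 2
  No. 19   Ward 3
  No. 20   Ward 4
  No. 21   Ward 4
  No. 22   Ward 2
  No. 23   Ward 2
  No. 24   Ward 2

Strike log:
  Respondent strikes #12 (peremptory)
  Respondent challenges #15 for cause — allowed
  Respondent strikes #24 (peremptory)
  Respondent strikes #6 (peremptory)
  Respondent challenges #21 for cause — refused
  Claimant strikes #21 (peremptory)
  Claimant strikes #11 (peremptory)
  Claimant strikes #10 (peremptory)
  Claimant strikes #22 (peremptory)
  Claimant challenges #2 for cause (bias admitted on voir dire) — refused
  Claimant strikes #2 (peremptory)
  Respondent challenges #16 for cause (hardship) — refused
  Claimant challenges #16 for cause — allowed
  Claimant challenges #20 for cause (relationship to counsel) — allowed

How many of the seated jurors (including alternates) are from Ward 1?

Removed: #2, #6, #10, #11, #12, #15, #16, #20, #21, #22, #24.
Seated (10 incl. alternates): #1, #3, #4, #5, #7, #8, #9, #13, #14, #17.
Of those, in Ward 1: #5, #9, #13 → 3.

3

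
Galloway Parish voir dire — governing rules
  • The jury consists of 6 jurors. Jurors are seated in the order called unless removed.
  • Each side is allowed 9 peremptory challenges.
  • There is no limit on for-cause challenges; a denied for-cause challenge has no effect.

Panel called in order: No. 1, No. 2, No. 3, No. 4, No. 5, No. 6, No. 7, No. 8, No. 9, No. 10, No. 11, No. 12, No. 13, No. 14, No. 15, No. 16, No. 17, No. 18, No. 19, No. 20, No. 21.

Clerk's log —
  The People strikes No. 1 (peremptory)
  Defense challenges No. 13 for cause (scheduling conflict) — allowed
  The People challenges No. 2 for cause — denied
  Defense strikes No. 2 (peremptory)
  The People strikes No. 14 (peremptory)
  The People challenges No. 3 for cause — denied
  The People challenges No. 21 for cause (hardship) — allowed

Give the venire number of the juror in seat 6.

Removed: #1, #2, #13, #14, #21. (#3 stays — for-cause denied.)
Seating in order: seats 1–6 → #3, #4, #5, #6, #7, #8.
So seat 6 is #8.

8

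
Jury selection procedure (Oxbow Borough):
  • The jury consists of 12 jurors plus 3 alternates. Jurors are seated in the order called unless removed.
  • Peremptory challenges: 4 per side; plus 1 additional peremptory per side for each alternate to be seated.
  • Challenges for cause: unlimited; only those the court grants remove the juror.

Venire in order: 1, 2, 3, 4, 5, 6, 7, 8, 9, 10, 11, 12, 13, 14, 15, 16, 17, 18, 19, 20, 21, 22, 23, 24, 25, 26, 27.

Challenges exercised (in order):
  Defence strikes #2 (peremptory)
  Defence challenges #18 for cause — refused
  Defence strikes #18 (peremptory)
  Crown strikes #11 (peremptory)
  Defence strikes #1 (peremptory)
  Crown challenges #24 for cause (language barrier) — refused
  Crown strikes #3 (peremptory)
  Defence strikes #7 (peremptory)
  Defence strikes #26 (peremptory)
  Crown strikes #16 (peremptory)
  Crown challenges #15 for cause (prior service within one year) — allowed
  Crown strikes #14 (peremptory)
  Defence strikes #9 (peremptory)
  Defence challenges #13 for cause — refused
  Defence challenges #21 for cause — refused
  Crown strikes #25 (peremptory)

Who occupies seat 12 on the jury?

22

Removed: #1, #2, #3, #7, #9, #11, #14, #15, #16, #18, #25, #26. (#13, #21, #24 stay — for-cause denied.)
Seating in order: seats 1–12 → #4, #5, #6, #8, #10, #12, #13, #17, #19, #20, #21, #22; alternates → #23, #24, #27.
So seat 12 is #22.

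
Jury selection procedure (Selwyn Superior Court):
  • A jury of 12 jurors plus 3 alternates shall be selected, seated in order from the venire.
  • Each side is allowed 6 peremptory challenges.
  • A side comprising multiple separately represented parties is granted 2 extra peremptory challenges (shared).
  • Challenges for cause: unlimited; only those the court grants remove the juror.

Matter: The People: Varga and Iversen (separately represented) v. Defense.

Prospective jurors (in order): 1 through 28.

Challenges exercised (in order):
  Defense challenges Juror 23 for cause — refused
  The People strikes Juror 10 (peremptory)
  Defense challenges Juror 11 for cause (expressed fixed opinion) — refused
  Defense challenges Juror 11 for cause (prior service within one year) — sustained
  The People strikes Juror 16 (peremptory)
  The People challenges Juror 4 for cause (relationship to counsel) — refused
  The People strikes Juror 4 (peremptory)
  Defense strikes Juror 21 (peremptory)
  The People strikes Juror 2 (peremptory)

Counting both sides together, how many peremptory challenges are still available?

The People allotment: 6 base + 2 multi-party = 8. Defense allotment: 6.
The People peremptories used: #10, #16, #4, #2 — 4 (the for-cause on #4 doesn't count).
Defense peremptories used: #21 — 1 (for-cause on #23, #11, #11 don't count).
Remaining: (8 − 4) + (6 − 1) = 9.

9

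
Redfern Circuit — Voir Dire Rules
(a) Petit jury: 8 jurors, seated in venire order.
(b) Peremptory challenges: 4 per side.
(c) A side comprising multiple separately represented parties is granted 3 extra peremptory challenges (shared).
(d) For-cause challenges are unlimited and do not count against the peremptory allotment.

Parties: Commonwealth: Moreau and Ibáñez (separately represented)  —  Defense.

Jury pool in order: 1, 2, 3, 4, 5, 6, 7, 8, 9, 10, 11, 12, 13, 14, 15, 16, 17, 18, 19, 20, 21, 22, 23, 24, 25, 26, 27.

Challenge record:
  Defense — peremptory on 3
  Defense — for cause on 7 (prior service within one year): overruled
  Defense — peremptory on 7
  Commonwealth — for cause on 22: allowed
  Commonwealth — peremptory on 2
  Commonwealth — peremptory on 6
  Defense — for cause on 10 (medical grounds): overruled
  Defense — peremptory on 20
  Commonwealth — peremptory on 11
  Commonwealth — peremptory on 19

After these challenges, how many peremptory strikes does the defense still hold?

1

Defense allotment: 4.
Defense peremptories used: #3, #7, #20 — 3 (for-cause on #7, #10 don't count).
Remaining: 4 − 3 = 1.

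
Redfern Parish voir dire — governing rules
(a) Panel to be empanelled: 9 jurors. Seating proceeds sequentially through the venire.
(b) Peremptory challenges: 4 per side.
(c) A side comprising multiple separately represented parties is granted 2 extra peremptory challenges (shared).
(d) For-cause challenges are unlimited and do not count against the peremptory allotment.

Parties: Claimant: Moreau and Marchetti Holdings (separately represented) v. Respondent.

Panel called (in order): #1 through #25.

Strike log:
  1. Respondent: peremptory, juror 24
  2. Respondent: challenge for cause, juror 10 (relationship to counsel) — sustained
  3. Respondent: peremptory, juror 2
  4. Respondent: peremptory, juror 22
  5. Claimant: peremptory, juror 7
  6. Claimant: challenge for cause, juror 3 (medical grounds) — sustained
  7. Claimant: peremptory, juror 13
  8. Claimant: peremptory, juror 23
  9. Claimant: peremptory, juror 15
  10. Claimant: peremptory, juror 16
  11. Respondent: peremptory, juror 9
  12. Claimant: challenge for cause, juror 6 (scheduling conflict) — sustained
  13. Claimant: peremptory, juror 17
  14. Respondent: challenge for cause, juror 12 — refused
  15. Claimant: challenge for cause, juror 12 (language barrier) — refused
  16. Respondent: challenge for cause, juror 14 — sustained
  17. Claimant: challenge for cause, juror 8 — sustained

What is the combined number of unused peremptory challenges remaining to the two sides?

Claimant allotment: 4 base + 2 multi-party = 6. Respondent allotment: 4.
Claimant peremptories used: #7, #13, #23, #15, #16, #17 — 6 (for-cause on #3, #6, #12, #8 don't count).
Respondent peremptories used: #24, #2, #22, #9 — 4 (for-cause on #10, #12, #14 don't count).
Remaining: (6 − 6) + (4 − 4) = 0.

0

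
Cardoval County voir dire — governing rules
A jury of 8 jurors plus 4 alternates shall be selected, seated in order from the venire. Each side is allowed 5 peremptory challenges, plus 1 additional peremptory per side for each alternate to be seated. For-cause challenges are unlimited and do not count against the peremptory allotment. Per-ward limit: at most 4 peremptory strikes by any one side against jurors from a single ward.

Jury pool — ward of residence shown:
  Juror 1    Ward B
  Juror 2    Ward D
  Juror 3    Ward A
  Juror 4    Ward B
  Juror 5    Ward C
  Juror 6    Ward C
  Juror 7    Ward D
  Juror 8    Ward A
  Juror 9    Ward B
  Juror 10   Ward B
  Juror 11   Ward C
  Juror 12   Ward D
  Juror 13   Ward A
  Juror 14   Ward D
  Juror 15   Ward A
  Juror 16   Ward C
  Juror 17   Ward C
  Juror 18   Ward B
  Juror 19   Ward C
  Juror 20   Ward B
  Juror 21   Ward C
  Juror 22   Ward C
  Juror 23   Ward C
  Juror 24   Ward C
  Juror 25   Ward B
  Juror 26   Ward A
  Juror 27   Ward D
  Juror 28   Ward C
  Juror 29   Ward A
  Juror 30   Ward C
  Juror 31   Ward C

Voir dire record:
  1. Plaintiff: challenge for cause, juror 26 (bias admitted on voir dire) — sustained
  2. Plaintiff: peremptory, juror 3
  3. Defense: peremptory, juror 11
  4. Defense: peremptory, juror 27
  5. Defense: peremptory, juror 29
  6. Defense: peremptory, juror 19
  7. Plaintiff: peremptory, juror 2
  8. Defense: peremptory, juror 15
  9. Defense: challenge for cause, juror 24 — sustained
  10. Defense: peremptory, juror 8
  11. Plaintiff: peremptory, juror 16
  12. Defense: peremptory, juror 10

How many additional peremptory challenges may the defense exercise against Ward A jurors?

Defense peremptories so far: #11, #27, #29, #19, #15, #8, #10 — 7 of 9 used, 2 left overall.
Against Ward A: #29, #15, #8 — 3 used; per-ward cap 4 leaves 1.
Binding limit: min(2, 1) = 1.

1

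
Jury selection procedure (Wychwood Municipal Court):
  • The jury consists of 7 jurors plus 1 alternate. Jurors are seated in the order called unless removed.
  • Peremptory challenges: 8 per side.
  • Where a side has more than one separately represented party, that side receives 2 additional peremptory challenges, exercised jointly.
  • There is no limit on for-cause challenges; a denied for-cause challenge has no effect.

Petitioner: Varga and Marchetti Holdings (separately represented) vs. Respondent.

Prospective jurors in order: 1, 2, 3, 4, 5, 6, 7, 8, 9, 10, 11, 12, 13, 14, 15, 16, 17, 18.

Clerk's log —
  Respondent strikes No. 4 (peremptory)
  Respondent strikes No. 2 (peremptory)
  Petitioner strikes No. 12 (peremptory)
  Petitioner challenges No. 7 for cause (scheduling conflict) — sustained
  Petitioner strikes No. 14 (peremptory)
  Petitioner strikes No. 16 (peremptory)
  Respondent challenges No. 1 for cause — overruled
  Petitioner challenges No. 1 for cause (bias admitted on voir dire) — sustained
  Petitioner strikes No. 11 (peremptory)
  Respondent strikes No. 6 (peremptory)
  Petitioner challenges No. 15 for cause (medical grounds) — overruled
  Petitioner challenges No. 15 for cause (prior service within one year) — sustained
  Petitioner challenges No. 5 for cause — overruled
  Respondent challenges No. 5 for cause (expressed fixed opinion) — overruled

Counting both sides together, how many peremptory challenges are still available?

Petitioner allotment: 8 base + 2 multi-party = 10. Respondent allotment: 8.
Petitioner peremptories used: #12, #14, #16, #11 — 4 (for-cause on #7, #1, #15, #15, #5 don't count).
Respondent peremptories used: #4, #2, #6 — 3 (for-cause on #1, #5 don't count).
Remaining: (10 − 4) + (8 − 3) = 11.

11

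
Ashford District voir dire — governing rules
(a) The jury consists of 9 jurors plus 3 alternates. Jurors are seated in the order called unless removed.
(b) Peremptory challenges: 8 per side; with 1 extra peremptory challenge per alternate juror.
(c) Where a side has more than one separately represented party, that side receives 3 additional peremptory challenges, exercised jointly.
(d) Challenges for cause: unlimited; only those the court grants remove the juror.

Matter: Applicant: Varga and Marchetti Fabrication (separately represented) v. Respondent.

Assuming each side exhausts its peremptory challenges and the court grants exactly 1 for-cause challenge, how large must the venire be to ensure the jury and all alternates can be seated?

Seats to fill: 9 + 3 alternates = 12.
Peremptories — Applicant: 8 + 1×3 + 3 = 14; Respondent: 8 + 1×3 = 11; total 25.
For-cause removals: 1.
Minimum venire: 12 + 25 + 1 = 38.

38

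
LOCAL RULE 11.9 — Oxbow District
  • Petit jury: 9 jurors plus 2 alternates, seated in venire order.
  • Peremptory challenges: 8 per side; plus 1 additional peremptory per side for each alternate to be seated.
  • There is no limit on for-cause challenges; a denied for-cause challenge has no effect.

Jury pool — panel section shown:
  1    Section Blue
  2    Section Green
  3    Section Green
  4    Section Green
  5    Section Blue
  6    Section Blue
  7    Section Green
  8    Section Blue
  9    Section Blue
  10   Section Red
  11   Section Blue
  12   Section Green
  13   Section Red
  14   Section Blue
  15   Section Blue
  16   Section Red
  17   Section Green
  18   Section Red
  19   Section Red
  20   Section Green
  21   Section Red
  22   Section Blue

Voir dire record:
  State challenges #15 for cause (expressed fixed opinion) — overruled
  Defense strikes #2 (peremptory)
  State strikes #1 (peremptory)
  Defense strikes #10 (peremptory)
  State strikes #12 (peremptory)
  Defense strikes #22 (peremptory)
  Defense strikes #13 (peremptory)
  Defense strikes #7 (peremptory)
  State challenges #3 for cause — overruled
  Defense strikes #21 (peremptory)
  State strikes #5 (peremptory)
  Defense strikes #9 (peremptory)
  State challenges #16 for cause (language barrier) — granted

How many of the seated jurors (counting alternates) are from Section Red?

2

Removed: #1, #2, #5, #7, #9, #10, #12, #13, #16, #21, #22.
Seated (11 incl. alternates): #3, #4, #6, #8, #11, #14, #15, #17, #18, #19, #20.
Of those, in Section Red: #18, #19 → 2.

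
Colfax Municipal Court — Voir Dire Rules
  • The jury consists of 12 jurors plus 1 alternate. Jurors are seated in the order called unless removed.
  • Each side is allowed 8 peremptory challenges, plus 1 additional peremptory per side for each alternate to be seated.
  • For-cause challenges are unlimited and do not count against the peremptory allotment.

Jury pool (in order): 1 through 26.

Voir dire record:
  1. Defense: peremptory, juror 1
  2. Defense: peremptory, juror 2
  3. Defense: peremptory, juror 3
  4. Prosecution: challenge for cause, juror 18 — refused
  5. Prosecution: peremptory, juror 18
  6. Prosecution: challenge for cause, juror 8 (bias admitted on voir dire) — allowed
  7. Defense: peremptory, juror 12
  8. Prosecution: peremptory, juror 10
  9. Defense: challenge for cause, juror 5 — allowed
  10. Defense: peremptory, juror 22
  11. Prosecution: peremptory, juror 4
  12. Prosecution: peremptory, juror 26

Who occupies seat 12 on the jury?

Removed: #1, #2, #3, #4, #5, #8, #10, #12, #18, #22, #26.
Seating in order: seats 1–12 → #6, #7, #9, #11, #13, #14, #15, #16, #17, #19, #20, #21; alternates → #23.
So seat 12 is #21.

21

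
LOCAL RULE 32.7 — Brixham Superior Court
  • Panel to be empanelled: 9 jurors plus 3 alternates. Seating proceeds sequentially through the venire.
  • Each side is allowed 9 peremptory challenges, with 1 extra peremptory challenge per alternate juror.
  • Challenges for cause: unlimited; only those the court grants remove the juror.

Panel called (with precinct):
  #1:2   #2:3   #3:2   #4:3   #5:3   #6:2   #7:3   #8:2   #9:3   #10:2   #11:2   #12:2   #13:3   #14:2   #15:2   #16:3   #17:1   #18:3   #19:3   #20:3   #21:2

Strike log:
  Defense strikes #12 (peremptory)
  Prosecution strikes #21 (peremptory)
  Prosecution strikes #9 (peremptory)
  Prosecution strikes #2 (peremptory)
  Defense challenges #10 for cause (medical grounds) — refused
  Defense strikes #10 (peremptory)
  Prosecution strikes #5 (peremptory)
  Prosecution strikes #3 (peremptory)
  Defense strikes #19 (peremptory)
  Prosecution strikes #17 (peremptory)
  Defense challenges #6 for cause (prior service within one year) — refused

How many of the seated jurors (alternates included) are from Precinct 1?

0

Removed: #2, #3, #5, #9, #10, #12, #17, #19, #21.
Seated (12 incl. alternates): #1, #4, #6, #7, #8, #11, #13, #14, #15, #16, #18, #20.
None of those are in Precinct 1 → 0.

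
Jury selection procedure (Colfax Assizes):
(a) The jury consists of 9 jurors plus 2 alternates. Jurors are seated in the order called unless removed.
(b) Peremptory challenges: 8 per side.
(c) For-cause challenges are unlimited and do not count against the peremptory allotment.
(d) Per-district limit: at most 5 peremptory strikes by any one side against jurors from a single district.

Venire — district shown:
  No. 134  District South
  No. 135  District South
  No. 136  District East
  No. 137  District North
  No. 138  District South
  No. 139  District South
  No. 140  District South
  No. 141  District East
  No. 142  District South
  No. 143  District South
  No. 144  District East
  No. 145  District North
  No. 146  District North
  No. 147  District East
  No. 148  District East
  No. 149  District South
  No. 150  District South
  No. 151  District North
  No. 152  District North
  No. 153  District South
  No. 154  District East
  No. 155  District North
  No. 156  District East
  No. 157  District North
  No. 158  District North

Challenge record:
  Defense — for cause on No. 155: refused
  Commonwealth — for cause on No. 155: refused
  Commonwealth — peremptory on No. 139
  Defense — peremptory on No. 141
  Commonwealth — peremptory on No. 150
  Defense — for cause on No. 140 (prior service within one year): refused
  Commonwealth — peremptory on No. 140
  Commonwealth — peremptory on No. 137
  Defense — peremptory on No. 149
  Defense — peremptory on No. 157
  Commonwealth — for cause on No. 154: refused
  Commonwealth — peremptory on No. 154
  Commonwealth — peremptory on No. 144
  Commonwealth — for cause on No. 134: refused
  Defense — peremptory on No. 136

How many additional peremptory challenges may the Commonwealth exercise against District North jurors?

2

Commonwealth peremptories so far: #139, #150, #140, #137, #154, #144 — 6 of 8 used, 2 left overall.
Against District North: #137 — 1 used; per-district cap 5 leaves 4.
Binding limit: min(2, 4) = 2.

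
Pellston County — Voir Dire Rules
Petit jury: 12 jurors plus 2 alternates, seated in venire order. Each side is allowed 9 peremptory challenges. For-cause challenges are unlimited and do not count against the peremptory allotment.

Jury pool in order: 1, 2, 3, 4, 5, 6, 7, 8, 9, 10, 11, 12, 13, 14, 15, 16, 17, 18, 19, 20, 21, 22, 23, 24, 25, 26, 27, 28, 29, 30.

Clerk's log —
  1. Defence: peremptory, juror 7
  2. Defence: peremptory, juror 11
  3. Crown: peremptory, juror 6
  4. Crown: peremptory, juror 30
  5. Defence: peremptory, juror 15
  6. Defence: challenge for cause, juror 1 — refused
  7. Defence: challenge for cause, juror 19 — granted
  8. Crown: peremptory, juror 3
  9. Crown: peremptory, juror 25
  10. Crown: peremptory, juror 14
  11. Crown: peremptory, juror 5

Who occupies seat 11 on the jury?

Removed: #3, #5, #6, #7, #11, #14, #15, #19, #25, #30. (#1 stays — for-cause denied.)
Seating in order: seats 1–12 → #1, #2, #4, #8, #9, #10, #12, #13, #16, #17, #18, #20; alternates → #21, #22.
So seat 11 is #18.

18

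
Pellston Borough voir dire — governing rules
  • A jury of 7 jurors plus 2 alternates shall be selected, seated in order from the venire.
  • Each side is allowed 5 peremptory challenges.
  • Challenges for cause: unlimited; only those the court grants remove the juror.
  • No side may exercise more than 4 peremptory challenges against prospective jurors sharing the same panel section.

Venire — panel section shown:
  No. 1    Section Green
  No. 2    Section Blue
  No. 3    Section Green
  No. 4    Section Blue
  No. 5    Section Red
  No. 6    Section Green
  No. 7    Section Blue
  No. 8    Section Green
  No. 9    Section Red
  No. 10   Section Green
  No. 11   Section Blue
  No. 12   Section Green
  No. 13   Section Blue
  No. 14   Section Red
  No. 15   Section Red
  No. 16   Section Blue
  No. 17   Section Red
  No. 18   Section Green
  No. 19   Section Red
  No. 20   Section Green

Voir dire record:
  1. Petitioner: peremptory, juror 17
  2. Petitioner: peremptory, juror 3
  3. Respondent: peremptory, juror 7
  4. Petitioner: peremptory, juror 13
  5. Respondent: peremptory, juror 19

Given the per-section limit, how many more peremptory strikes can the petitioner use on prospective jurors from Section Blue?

2

Petitioner peremptories so far: #17, #3, #13 — 3 of 5 used, 2 left overall.
Against Section Blue: #13 — 1 used; per-section cap 4 leaves 3.
Binding limit: min(2, 3) = 2.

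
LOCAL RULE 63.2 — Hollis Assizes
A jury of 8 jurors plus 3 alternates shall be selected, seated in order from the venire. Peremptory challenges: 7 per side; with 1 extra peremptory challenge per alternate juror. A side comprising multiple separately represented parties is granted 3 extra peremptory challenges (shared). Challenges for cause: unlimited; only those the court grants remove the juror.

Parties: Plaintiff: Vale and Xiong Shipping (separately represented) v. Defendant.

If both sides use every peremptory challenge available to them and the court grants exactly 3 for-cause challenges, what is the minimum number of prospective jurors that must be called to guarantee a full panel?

Seats to fill: 8 + 3 alternates = 11.
Peremptories — Plaintiff: 7 + 1×3 + 3 = 13; Defendant: 7 + 1×3 = 10; total 23.
For-cause removals: 3.
Minimum venire: 11 + 23 + 3 = 37.

37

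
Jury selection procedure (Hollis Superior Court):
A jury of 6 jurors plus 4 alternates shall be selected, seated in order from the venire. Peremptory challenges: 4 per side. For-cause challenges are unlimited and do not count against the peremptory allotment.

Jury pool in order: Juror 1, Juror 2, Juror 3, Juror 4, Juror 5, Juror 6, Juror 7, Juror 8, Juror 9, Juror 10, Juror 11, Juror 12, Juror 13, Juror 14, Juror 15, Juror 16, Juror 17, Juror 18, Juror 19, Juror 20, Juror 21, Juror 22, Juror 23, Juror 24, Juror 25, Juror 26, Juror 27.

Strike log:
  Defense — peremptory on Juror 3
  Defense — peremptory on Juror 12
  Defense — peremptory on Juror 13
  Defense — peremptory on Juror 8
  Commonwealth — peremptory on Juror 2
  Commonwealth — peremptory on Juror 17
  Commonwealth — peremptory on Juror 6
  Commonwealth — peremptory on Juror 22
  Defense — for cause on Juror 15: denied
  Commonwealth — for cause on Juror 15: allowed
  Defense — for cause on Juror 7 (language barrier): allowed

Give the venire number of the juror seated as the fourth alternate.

19

Removed: #2, #3, #6, #7, #8, #12, #13, #15, #17, #22.
Filling seats in venire order through position 10: #1, #4, #5, #9, #10, #11, #14, #16, #18, #19.
So alternate 4 is #19.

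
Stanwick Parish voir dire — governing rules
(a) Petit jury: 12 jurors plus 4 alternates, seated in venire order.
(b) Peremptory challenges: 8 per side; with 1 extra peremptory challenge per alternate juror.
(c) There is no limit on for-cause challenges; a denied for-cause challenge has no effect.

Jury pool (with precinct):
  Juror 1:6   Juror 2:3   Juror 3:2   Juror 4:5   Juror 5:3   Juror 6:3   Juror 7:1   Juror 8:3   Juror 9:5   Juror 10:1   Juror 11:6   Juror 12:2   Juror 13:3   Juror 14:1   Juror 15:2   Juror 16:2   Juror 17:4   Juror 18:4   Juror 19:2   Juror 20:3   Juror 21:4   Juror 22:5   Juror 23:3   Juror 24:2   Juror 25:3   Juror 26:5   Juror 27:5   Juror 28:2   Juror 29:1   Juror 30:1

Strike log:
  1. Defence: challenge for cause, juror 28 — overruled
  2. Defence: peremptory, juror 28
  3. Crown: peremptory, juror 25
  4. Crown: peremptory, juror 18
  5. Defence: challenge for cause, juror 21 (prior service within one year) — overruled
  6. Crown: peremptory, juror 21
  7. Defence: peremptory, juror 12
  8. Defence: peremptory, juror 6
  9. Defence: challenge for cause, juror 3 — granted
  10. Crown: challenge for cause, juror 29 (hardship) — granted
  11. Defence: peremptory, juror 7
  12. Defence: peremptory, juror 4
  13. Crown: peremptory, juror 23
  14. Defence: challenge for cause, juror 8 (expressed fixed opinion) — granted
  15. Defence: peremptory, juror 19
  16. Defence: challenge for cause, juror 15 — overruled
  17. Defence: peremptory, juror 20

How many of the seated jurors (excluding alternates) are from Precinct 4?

Removed: #3, #4, #6, #7, #8, #12, #18, #19, #20, #21, #23, #25, #28, #29.
Seated jurors 1–12: #1, #2, #5, #9, #10, #11, #13, #14, #15, #16, #17, #22 (alternates #24, #26, #27, #30 not counted).
Of those, in Precinct 4: #17 → 1.

1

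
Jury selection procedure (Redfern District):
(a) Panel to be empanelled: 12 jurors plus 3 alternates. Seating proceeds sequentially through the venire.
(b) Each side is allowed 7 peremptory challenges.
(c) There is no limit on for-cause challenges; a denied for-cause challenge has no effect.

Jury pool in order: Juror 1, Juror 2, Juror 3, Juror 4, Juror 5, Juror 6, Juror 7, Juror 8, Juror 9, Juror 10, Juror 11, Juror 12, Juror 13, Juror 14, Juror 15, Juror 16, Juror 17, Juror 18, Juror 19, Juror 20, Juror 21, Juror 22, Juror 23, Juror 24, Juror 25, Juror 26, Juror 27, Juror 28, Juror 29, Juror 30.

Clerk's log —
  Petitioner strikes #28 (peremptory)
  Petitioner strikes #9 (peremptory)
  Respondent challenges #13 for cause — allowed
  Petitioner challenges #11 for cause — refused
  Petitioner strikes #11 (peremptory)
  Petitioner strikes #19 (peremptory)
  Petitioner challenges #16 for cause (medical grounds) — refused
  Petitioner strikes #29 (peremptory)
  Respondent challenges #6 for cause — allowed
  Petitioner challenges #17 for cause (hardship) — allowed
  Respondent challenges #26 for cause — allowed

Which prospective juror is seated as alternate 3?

Removed: #6, #9, #11, #13, #17, #19, #26, #28, #29. (#16 stays — for-cause denied.)
Seating in order: seats 1–12 → #1, #2, #3, #4, #5, #7, #8, #10, #12, #14, #15, #16; alternates → #18, #20, #21.
So alternate 3 is #21.

21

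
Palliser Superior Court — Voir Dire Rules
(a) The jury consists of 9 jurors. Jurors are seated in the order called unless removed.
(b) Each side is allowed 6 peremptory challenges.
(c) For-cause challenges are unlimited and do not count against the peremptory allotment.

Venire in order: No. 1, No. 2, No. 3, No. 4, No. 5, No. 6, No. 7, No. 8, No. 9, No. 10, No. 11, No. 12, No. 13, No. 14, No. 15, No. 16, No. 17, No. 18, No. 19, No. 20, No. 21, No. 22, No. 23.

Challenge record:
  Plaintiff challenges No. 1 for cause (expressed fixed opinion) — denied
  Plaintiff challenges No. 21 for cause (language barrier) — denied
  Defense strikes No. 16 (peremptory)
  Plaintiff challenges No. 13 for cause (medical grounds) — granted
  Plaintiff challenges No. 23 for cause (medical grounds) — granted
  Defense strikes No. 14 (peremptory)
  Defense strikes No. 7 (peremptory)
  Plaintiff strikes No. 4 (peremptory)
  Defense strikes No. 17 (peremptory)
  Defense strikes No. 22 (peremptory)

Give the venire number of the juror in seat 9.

11

Removed: #4, #7, #13, #14, #16, #17, #22, #23. (#1, #21 stay — for-cause denied.)
Filling seats in venire order through position 9: #1, #2, #3, #5, #6, #8, #9, #10, #11.
So seat 9 is #11.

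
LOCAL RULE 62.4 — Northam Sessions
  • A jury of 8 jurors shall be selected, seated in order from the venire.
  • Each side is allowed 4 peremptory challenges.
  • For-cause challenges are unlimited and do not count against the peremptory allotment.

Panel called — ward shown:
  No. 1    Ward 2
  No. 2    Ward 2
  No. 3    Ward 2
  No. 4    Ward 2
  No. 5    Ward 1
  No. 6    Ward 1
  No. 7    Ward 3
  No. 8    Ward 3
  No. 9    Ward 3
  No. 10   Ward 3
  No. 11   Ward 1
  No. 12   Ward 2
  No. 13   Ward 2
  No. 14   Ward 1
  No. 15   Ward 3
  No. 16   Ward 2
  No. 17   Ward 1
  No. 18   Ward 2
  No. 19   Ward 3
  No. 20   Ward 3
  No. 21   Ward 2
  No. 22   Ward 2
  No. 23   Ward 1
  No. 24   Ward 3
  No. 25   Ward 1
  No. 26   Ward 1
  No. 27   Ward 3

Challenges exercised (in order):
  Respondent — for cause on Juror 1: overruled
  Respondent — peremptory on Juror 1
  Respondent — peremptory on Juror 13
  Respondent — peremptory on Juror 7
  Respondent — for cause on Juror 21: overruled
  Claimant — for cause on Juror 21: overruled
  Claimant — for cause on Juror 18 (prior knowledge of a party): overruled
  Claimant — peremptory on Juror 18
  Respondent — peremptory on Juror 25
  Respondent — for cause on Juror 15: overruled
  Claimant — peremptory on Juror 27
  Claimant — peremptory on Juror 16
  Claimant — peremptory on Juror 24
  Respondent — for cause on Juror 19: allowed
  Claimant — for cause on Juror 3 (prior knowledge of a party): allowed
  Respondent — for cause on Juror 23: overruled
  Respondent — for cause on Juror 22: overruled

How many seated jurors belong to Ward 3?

Removed: #1, #3, #7, #13, #16, #18, #19, #24, #25, #27.
Seated jurors 1–8: #2, #4, #5, #6, #8, #9, #10, #11.
Of those, in Ward 3: #8, #9, #10 → 3.

3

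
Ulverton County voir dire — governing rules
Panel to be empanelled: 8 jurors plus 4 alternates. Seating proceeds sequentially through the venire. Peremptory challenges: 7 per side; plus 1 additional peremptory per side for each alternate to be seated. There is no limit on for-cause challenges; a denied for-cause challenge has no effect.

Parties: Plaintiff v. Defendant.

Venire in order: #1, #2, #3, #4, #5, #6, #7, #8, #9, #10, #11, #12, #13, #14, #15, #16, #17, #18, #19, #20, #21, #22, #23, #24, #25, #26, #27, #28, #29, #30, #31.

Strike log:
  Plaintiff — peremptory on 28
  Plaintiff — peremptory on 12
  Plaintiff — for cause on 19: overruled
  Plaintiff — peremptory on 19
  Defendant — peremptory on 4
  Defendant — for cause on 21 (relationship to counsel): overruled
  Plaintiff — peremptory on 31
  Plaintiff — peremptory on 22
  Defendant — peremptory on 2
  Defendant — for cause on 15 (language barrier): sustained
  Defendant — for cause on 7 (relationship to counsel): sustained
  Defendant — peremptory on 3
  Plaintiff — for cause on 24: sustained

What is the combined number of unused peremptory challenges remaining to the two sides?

14

Plaintiff allotment: 7 base + 1 × 4 alternates = 11. Defendant allotment: 7 base + 1 × 4 alternates = 11.
Plaintiff peremptories used: #28, #12, #19, #31, #22 — 5 (for-cause on #19, #24 don't count).
Defendant peremptories used: #4, #2, #3 — 3 (for-cause on #21, #15, #7 don't count).
Remaining: (11 − 5) + (11 − 3) = 14.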